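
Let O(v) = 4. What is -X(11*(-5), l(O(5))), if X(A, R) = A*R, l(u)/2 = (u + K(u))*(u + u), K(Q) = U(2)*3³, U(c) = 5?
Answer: 122320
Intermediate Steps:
K(Q) = 135 (K(Q) = 5*3³ = 5*27 = 135)
l(u) = 4*u*(135 + u) (l(u) = 2*((u + 135)*(u + u)) = 2*((135 + u)*(2*u)) = 2*(2*u*(135 + u)) = 4*u*(135 + u))
-X(11*(-5), l(O(5))) = -11*(-5)*4*4*(135 + 4) = -(-55)*4*4*139 = -(-55)*2224 = -1*(-122320) = 122320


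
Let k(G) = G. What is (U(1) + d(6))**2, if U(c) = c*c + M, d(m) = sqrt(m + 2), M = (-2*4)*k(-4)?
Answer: 1097 + 132*sqrt(2) ≈ 1283.7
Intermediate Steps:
M = 32 (M = -2*4*(-4) = -8*(-4) = 32)
d(m) = sqrt(2 + m)
U(c) = 32 + c**2 (U(c) = c*c + 32 = c**2 + 32 = 32 + c**2)
(U(1) + d(6))**2 = ((32 + 1**2) + sqrt(2 + 6))**2 = ((32 + 1) + sqrt(8))**2 = (33 + 2*sqrt(2))**2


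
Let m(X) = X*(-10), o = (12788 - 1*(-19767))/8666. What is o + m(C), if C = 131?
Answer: -11319905/8666 ≈ -1306.2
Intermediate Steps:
o = 32555/8666 (o = (12788 + 19767)*(1/8666) = 32555*(1/8666) = 32555/8666 ≈ 3.7566)
m(X) = -10*X
o + m(C) = 32555/8666 - 10*131 = 32555/8666 - 1310 = -11319905/8666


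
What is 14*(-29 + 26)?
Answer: -42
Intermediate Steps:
14*(-29 + 26) = 14*(-3) = -42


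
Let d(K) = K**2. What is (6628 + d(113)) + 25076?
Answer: 44473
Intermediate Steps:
(6628 + d(113)) + 25076 = (6628 + 113**2) + 25076 = (6628 + 12769) + 25076 = 19397 + 25076 = 44473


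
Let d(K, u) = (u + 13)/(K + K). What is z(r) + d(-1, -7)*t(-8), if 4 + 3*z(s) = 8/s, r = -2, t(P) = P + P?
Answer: 136/3 ≈ 45.333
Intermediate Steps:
d(K, u) = (13 + u)/(2*K) (d(K, u) = (13 + u)/((2*K)) = (13 + u)*(1/(2*K)) = (13 + u)/(2*K))
t(P) = 2*P
z(s) = -4/3 + 8/(3*s) (z(s) = -4/3 + (8/s)/3 = -4/3 + 8/(3*s))
z(r) + d(-1, -7)*t(-8) = (4/3)*(2 - 1*(-2))/(-2) + ((½)*(13 - 7)/(-1))*(2*(-8)) = (4/3)*(-½)*(2 + 2) + ((½)*(-1)*6)*(-16) = (4/3)*(-½)*4 - 3*(-16) = -8/3 + 48 = 136/3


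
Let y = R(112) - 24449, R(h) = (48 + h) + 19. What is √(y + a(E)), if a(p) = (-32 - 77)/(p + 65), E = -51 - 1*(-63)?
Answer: I*√143905223/77 ≈ 155.79*I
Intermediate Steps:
R(h) = 67 + h
y = -24270 (y = (67 + 112) - 24449 = 179 - 24449 = -24270)
E = 12 (E = -51 + 63 = 12)
a(p) = -109/(65 + p)
√(y + a(E)) = √(-24270 - 109/(65 + 12)) = √(-24270 - 109/77) = √(-1868899/77) = I*√143905223/77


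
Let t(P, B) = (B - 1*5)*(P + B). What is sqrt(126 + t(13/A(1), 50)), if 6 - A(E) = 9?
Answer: sqrt(2181) ≈ 46.701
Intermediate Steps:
A(E) = -3 (A(E) = 6 - 1*9 = 6 - 9 = -3)
t(P, B) = (-5 + B)*(B + P) (t(P, B) = (B - 5)*(B + P) = (-5 + B)*(B + P))
sqrt(126 + t(13/A(1), 50)) = sqrt(126 + (50**2 - 5*50 - 65/(-3) + 50*(13/(-3)))) = sqrt(126 + (2500 - 250 - 65*(-1)/3 + 50*(13*(-1/3)))) = sqrt(126 + (2500 - 250 - 5*(-13/3) + 50*(-13/3))) = sqrt(126 + (2500 - 250 + 65/3 - 650/3)) = sqrt(126 + 2055) = sqrt(2181)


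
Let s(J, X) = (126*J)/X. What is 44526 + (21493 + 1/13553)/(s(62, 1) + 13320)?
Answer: 708479253807/15911222 ≈ 44527.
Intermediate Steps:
s(J, X) = 126*J/X
44526 + (21493 + 1/13553)/(s(62, 1) + 13320) = 44526 + (21493 + 1/13553)/(126*62/1 + 13320) = 44526 + (21493 + 1/13553)/(126*62*1 + 13320) = 44526 + 291294630/(13553*(7812 + 13320)) = 44526 + (291294630/13553)/21132 = 44526 + (291294630/13553)*(1/21132) = 44526 + 16183035/15911222 = 708479253807/15911222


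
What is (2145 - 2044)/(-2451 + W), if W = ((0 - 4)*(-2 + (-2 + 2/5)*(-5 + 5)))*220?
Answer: -101/691 ≈ -0.14616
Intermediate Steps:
W = 1760 (W = -4*(-2 + (-2 + 2*(⅕))*0)*220 = -4*(-2 + (-2 + ⅖)*0)*220 = -4*(-2 - 8/5*0)*220 = -4*(-2 + 0)*220 = -4*(-2)*220 = 8*220 = 1760)
(2145 - 2044)/(-2451 + W) = (2145 - 2044)/(-2451 + 1760) = 101/(-691) = 101*(-1/691) = -101/691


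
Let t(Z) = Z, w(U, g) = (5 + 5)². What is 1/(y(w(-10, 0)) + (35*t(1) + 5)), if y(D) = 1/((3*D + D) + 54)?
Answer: 454/18161 ≈ 0.024999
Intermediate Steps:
w(U, g) = 100 (w(U, g) = 10² = 100)
y(D) = 1/(54 + 4*D) (y(D) = 1/(4*D + 54) = 1/(54 + 4*D))
1/(y(w(-10, 0)) + (35*t(1) + 5)) = 1/(1/(2*(27 + 2*100)) + (35*1 + 5)) = 1/(1/(2*(27 + 200)) + (35 + 5)) = 1/((½)/227 + 40) = 1/((½)*(1/227) + 40) = 1/(1/454 + 40) = 1/(18161/454) = 454/18161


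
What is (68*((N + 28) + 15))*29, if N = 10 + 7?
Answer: 118320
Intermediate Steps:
N = 17
(68*((N + 28) + 15))*29 = (68*((17 + 28) + 15))*29 = (68*(45 + 15))*29 = (68*60)*29 = 4080*29 = 118320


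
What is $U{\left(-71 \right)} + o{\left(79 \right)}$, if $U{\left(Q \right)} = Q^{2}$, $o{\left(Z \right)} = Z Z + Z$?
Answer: $11361$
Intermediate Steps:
$o{\left(Z \right)} = Z + Z^{2}$ ($o{\left(Z \right)} = Z^{2} + Z = Z + Z^{2}$)
$U{\left(-71 \right)} + o{\left(79 \right)} = \left(-71\right)^{2} + 79 \left(1 + 79\right) = 5041 + 79 \cdot 80 = 5041 + 6320 = 11361$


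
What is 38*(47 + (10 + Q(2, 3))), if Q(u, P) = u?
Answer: 2242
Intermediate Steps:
38*(47 + (10 + Q(2, 3))) = 38*(47 + (10 + 2)) = 38*(47 + 12) = 38*59 = 2242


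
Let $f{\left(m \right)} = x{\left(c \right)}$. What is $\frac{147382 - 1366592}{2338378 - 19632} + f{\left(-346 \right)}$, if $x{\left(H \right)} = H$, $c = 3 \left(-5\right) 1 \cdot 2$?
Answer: $- \frac{35390795}{1159373} \approx -30.526$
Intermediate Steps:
$c = -30$ ($c = \left(-15\right) 1 \cdot 2 = \left(-15\right) 2 = -30$)
$f{\left(m \right)} = -30$
$\frac{147382 - 1366592}{2338378 - 19632} + f{\left(-346 \right)} = \frac{147382 - 1366592}{2338378 - 19632} - 30 = - \frac{1219210}{2318746} - 30 = \left(-1219210\right) \frac{1}{2318746} - 30 = - \frac{609605}{1159373} - 30 = - \frac{35390795}{1159373}$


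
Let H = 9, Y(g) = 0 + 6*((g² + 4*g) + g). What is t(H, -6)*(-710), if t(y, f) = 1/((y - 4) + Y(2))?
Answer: -710/89 ≈ -7.9775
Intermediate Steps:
Y(g) = 6*g² + 30*g (Y(g) = 0 + 6*(g² + 5*g) = 0 + (6*g² + 30*g) = 6*g² + 30*g)
t(y, f) = 1/(80 + y) (t(y, f) = 1/((y - 4) + 6*2*(5 + 2)) = 1/((-4 + y) + 6*2*7) = 1/((-4 + y) + 84) = 1/(80 + y))
t(H, -6)*(-710) = -710/(80 + 9) = -710/89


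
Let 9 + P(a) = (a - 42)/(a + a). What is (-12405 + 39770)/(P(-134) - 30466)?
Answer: -1833455/2041781 ≈ -0.89797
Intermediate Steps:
P(a) = -9 + (-42 + a)/(2*a) (P(a) = -9 + (a - 42)/(a + a) = -9 + (-42 + a)/((2*a)) = -9 + (-42 + a)*(1/(2*a)) = -9 + (-42 + a)/(2*a))
(-12405 + 39770)/(P(-134) - 30466) = (-12405 + 39770)/((-17/2 - 21/(-134)) - 30466) = 27365/((-17/2 - 21*(-1/134)) - 30466) = 27365/((-17/2 + 21/134) - 30466) = 27365/(-559/67 - 30466) = 27365/(-2041781/67) = 27365*(-67/2041781) = -1833455/2041781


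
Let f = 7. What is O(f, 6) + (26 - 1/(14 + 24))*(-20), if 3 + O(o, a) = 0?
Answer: -9927/19 ≈ -522.47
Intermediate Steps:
O(o, a) = -3 (O(o, a) = -3 + 0 = -3)
O(f, 6) + (26 - 1/(14 + 24))*(-20) = -3 + (26 - 1/(14 + 24))*(-20) = -3 + (26 - 1/38)*(-20) = -3 + (987/38)*(-20) = -3 - 9870/19 = -9927/19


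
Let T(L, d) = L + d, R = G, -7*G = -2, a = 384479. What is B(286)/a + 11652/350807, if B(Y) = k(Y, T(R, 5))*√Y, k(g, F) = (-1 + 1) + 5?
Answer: 11652/350807 + 5*√286/384479 ≈ 0.033435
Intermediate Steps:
G = 2/7 (G = -⅐*(-2) = 2/7 ≈ 0.28571)
R = 2/7 ≈ 0.28571
k(g, F) = 5 (k(g, F) = 0 + 5 = 5)
B(Y) = 5*√Y
B(286)/a + 11652/350807 = (5*√286)/384479 + 11652/350807 = (5*√286)*(1/384479) + 11652*(1/350807) = 5*√286/384479 + 11652/350807 = 11652/350807 + 5*√286/384479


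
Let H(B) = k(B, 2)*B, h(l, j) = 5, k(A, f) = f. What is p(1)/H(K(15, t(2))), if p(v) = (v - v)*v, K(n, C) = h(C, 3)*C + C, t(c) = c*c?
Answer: 0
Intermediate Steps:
t(c) = c²
K(n, C) = 6*C (K(n, C) = 5*C + C = 6*C)
p(v) = 0 (p(v) = 0*v = 0)
H(B) = 2*B
p(1)/H(K(15, t(2))) = 0/((2*(6*2²))) = 0/((2*(6*4))) = 0/((2*24)) = 0/48 = 0*(1/48) = 0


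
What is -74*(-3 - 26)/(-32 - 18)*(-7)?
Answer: 7511/25 ≈ 300.44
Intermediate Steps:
-74*(-3 - 26)/(-32 - 18)*(-7) = -(-2146)/(-50)*(-7) = -(-2146)*(-1)/50*(-7) = -74*29/50*(-7) = -1073/25*(-7) = 7511/25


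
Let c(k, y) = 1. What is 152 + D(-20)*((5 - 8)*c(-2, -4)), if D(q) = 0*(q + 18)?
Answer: 152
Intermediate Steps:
D(q) = 0 (D(q) = 0*(18 + q) = 0)
152 + D(-20)*((5 - 8)*c(-2, -4)) = 152 + 0*((5 - 8)*1) = 152 + 0*(-3*1) = 152 + 0*(-3) = 152 + 0 = 152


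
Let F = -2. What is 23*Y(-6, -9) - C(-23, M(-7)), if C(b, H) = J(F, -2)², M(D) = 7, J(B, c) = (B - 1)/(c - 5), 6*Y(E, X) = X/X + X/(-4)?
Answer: 14435/1176 ≈ 12.275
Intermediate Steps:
Y(E, X) = ⅙ - X/24 (Y(E, X) = (X/X + X/(-4))/6 = (1 + X*(-¼))/6 = (1 - X/4)/6 = ⅙ - X/24)
J(B, c) = (-1 + B)/(-5 + c)
C(b, H) = 9/49 (C(b, H) = ((-1 - 2)/(-5 - 2))² = (-3/(-7))² = (-⅐*(-3))² = (3/7)² = 9/49)
23*Y(-6, -9) - C(-23, M(-7)) = 23*(⅙ - 1/24*(-9)) - 1*9/49 = 23*(⅙ + 3/8) - 9/49 = 23*(13/24) - 9/49 = 299/24 - 9/49 = 14435/1176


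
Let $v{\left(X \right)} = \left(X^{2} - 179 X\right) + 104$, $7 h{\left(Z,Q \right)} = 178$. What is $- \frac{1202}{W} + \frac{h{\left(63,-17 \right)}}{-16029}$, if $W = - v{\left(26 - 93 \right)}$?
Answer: $\frac{65957849}{930499479} \approx 0.070884$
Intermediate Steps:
$h{\left(Z,Q \right)} = \frac{178}{7}$ ($h{\left(Z,Q \right)} = \frac{1}{7} \cdot 178 = \frac{178}{7}$)
$v{\left(X \right)} = 104 + X^{2} - 179 X$
$W = -16586$ ($W = - (104 + \left(26 - 93\right)^{2} - 179 \left(26 - 93\right)) = - (104 + \left(-67\right)^{2} - -11993) = - (104 + 4489 + 11993) = \left(-1\right) 16586 = -16586$)
$- \frac{1202}{W} + \frac{h{\left(63,-17 \right)}}{-16029} = - \frac{1202}{-16586} + \frac{178}{7 \left(-16029\right)} = \left(-1202\right) \left(- \frac{1}{16586}\right) + \frac{178}{7} \left(- \frac{1}{16029}\right) = \frac{601}{8293} - \frac{178}{112203} = \frac{65957849}{930499479}$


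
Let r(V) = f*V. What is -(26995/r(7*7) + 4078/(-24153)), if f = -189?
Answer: 229925531/74560311 ≈ 3.0838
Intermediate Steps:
r(V) = -189*V
-(26995/r(7*7) + 4078/(-24153)) = -(26995/((-1323*7)) + 4078/(-24153)) = -(26995/((-189*49)) + 4078*(-1/24153)) = -(26995/(-9261) - 4078/24153) = -(26995*(-1/9261) - 4078/24153) = -(-26995/9261 - 4078/24153) = -1*(-229925531/74560311) = 229925531/74560311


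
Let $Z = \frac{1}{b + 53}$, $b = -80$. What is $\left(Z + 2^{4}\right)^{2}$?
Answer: $\frac{185761}{729} \approx 254.82$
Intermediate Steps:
$Z = - \frac{1}{27}$ ($Z = \frac{1}{-80 + 53} = \frac{1}{-27} = - \frac{1}{27} \approx -0.037037$)
$\left(Z + 2^{4}\right)^{2} = \left(- \frac{1}{27} + 2^{4}\right)^{2} = \left(- \frac{1}{27} + 16\right)^{2} = \left(\frac{431}{27}\right)^{2} = \frac{185761}{729}$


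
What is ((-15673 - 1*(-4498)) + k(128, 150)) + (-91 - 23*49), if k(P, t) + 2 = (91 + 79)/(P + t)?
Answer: -1722820/139 ≈ -12394.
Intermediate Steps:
k(P, t) = -2 + 170/(P + t) (k(P, t) = -2 + (91 + 79)/(P + t) = -2 + 170/(P + t))
((-15673 - 1*(-4498)) + k(128, 150)) + (-91 - 23*49) = ((-15673 - 1*(-4498)) + 2*(85 - 1*128 - 1*150)/(128 + 150)) + (-91 - 23*49) = ((-15673 + 4498) + 2*(85 - 128 - 150)/278) + (-91 - 1127) = (-11175 + 2*(1/278)*(-193)) - 1218 = (-11175 - 193/139) - 1218 = -1553518/139 - 1218 = -1722820/139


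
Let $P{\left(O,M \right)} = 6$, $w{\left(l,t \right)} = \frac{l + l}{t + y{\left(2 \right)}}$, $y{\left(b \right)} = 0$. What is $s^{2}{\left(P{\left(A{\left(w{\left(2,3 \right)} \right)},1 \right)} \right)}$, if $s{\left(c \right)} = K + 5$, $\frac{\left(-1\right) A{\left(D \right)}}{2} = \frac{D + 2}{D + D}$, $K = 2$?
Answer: $49$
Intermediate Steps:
$w{\left(l,t \right)} = \frac{2 l}{t}$ ($w{\left(l,t \right)} = \frac{l + l}{t + 0} = \frac{2 l}{t}$)
$A{\left(D \right)} = - \frac{2 + D}{D}$ ($A{\left(D \right)} = - 2 \frac{D + 2}{D + D} = - 2 \frac{2 + D}{2 D} = - \frac{2 + D}{D}$)
$s{\left(c \right)} = 7$ ($s{\left(c \right)} = 2 + 5 = 7$)
$s^{2}{\left(P{\left(A{\left(w{\left(2,3 \right)} \right)},1 \right)} \right)} = 7^{2} = 49$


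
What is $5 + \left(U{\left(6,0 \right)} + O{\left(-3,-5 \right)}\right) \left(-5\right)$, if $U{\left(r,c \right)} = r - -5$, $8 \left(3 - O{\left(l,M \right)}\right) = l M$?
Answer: $- \frac{445}{8} \approx -55.625$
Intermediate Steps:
$O{\left(l,M \right)} = 3 - \frac{M l}{8}$ ($O{\left(l,M \right)} = 3 - \frac{l M}{8} = 3 - \frac{M l}{8}$)
$U{\left(r,c \right)} = 5 + r$ ($U{\left(r,c \right)} = r + 5 = 5 + r$)
$5 + \left(U{\left(6,0 \right)} + O{\left(-3,-5 \right)}\right) \left(-5\right) = 5 + \left(\left(5 + 6\right) + \left(3 - \left(- \frac{5}{8}\right) \left(-3\right)\right)\right) \left(-5\right) = 5 + \left(11 + \left(3 - \frac{15}{8}\right)\right) \left(-5\right) = 5 + \left(11 + \frac{9}{8}\right) \left(-5\right) = 5 + \frac{97}{8} \left(-5\right) = 5 - \frac{485}{8} = - \frac{445}{8}$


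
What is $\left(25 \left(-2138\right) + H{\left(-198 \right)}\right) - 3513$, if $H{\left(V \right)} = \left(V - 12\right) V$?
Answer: $-15383$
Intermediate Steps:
$H{\left(V \right)} = V \left(-12 + V\right)$ ($H{\left(V \right)} = \left(-12 + V\right) V = V \left(-12 + V\right)$)
$\left(25 \left(-2138\right) + H{\left(-198 \right)}\right) - 3513 = \left(25 \left(-2138\right) - 198 \left(-12 - 198\right)\right) - 3513 = \left(-53450 - -41580\right) - 3513 = \left(-53450 + 41580\right) - 3513 = -11870 - 3513 = -15383$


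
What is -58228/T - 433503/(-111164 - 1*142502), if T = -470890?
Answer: 15635906537/8532055910 ≈ 1.8326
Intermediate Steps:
-58228/T - 433503/(-111164 - 1*142502) = -58228/(-470890) - 433503/(-111164 - 1*142502) = -58228*(-1/470890) - 433503/(-111164 - 142502) = 29114/235445 - 433503/(-253666) = 29114/235445 - 433503*(-1/253666) = 29114/235445 + 61929/36238 = 15635906537/8532055910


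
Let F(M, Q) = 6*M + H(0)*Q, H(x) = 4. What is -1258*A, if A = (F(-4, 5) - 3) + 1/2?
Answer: 8177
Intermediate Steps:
F(M, Q) = 4*Q + 6*M (F(M, Q) = 6*M + 4*Q = 4*Q + 6*M)
A = -13/2 (A = ((4*5 + 6*(-4)) - 3) + 1/2 = ((20 - 24) - 3) + ½ = (-4 - 3) + ½ = -7 + ½ = -13/2 ≈ -6.5000)
-1258*A = -1258*(-13/2) = 8177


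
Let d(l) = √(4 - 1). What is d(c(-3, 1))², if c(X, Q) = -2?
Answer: 3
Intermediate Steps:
d(l) = √3
d(c(-3, 1))² = (√3)² = 3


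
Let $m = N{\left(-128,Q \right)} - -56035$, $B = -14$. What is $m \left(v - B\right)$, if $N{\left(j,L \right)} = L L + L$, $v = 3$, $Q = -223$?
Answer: $1794197$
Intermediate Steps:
$N{\left(j,L \right)} = L + L^{2}$ ($N{\left(j,L \right)} = L^{2} + L = L + L^{2}$)
$m = 105541$ ($m = - 223 \left(1 - 223\right) - -56035 = \left(-223\right) \left(-222\right) + 56035 = 49506 + 56035 = 105541$)
$m \left(v - B\right) = 105541 \left(3 - -14\right) = 105541 \left(3 + 14\right) = 105541 \cdot 17 = 1794197$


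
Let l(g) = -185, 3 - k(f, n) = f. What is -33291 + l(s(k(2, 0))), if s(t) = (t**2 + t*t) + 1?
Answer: -33476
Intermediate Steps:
k(f, n) = 3 - f
s(t) = 1 + 2*t**2 (s(t) = (t**2 + t**2) + 1 = 2*t**2 + 1 = 1 + 2*t**2)
-33291 + l(s(k(2, 0))) = -33291 - 185 = -33476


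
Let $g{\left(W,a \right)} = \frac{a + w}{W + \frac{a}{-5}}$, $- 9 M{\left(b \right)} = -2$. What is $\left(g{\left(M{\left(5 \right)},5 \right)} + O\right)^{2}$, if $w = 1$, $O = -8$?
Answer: $\frac{12100}{49} \approx 246.94$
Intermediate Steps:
$M{\left(b \right)} = \frac{2}{9}$ ($M{\left(b \right)} = \left(- \frac{1}{9}\right) \left(-2\right) = \frac{2}{9}$)
$g{\left(W,a \right)} = \frac{1 + a}{W - \frac{a}{5}}$ ($g{\left(W,a \right)} = \frac{a + 1}{W + \frac{a}{-5}} = \frac{1 + a}{W + a \left(- \frac{1}{5}\right)} = \frac{1 + a}{W - \frac{a}{5}}$)
$\left(g{\left(M{\left(5 \right)},5 \right)} + O\right)^{2} = \left(\frac{5 \left(1 + 5\right)}{\left(-1\right) 5 + 5 \cdot \frac{2}{9}} - 8\right)^{2} = \left(5 \frac{1}{-5 + \frac{10}{9}} \cdot 6 - 8\right)^{2} = \left(5 \frac{1}{- \frac{35}{9}} \cdot 6 - 8\right)^{2} = \left(5 \left(- \frac{9}{35}\right) 6 - 8\right)^{2} = \left(- \frac{54}{7} - 8\right)^{2} = \left(- \frac{110}{7}\right)^{2} = \frac{12100}{49}$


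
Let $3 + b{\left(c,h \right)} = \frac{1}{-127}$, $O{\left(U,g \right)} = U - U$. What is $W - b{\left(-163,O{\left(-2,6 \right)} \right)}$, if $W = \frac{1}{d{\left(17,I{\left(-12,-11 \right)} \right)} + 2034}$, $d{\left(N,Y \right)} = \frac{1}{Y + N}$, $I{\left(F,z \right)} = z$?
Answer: $\frac{4663072}{1550035} \approx 3.0084$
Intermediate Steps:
$O{\left(U,g \right)} = 0$
$d{\left(N,Y \right)} = \frac{1}{N + Y}$
$b{\left(c,h \right)} = - \frac{382}{127}$ ($b{\left(c,h \right)} = -3 + \frac{1}{-127} = -3 - \frac{1}{127} = - \frac{382}{127}$)
$W = \frac{6}{12205}$ ($W = \frac{1}{\frac{1}{17 - 11} + 2034} = \frac{1}{\frac{1}{6} + 2034} = \frac{1}{\frac{12205}{6}} = \frac{6}{12205} \approx 0.0004916$)
$W - b{\left(-163,O{\left(-2,6 \right)} \right)} = \frac{6}{12205} - - \frac{382}{127} = \frac{6}{12205} + \frac{382}{127} = \frac{4663072}{1550035}$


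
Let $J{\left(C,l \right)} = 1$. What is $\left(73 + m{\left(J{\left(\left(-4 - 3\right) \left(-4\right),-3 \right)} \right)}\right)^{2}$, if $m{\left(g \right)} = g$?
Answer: $5476$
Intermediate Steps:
$\left(73 + m{\left(J{\left(\left(-4 - 3\right) \left(-4\right),-3 \right)} \right)}\right)^{2} = \left(73 + 1\right)^{2} = 74^{2} = 5476$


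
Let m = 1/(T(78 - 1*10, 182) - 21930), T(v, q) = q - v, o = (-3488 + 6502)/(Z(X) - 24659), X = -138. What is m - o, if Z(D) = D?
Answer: 479771/3948696 ≈ 0.12150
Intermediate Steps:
o = -22/181 (o = (-3488 + 6502)/(-138 - 24659) = 3014/(-24797) = 3014*(-1/24797) = -22/181 ≈ -0.12155)
m = -1/21816 (m = 1/((182 - (78 - 1*10)) - 21930) = 1/((182 - (78 - 10)) - 21930) = 1/((182 - 1*68) - 21930) = 1/((182 - 68) - 21930) = 1/(114 - 21930) = 1/(-21816) = -1/21816 ≈ -4.5838e-5)
m - o = -1/21816 - 1*(-22/181) = -1/21816 + 22/181 = 479771/3948696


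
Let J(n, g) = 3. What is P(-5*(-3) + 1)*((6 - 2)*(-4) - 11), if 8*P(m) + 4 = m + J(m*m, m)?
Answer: -405/8 ≈ -50.625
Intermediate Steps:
P(m) = -⅛ + m/8 (P(m) = -½ + (m + 3)/8 = -½ + (3 + m)/8 = -½ + (3/8 + m/8) = -⅛ + m/8)
P(-5*(-3) + 1)*((6 - 2)*(-4) - 11) = (-⅛ + (-5*(-3) + 1)/8)*((6 - 2)*(-4) - 11) = (-⅛ + (15 + 1)/8)*(4*(-4) - 11) = (-⅛ + (⅛)*16)*(-16 - 11) = (-⅛ + 2)*(-27) = (15/8)*(-27) = -405/8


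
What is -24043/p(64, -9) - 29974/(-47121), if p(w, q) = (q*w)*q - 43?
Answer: -978833869/242249061 ≈ -4.0406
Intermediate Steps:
p(w, q) = -43 + w*q**2 (p(w, q) = w*q**2 - 43 = -43 + w*q**2)
-24043/p(64, -9) - 29974/(-47121) = -24043/(-43 + 64*(-9)**2) - 29974/(-47121) = -24043/(-43 + 64*81) - 29974*(-1/47121) = -24043/(-43 + 5184) + 29974/47121 = -24043/5141 + 29974/47121 = -978833869/242249061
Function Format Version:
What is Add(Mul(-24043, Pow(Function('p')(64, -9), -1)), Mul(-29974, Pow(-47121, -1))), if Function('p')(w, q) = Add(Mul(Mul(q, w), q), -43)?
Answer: Rational(-978833869, 242249061) ≈ -4.0406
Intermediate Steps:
Function('p')(w, q) = Add(-43, Mul(w, Pow(q, 2))) (Function('p')(w, q) = Add(Mul(w, Pow(q, 2)), -43) = Add(-43, Mul(w, Pow(q, 2))))
Add(Mul(-24043, Pow(Function('p')(64, -9), -1)), Mul(-29974, Pow(-47121, -1))) = Add(Mul(-24043, Pow(Add(-43, Mul(64, Pow(-9, 2))), -1)), Mul(-29974, Pow(-47121, -1))) = Add(Mul(-24043, Pow(Add(-43, Mul(64, 81)), -1)), Mul(-29974, Rational(-1, 47121))) = Add(Mul(-24043, Pow(Add(-43, 5184), -1)), Rational(29974, 47121)) = Add(Mul(-24043, Pow(5141, -1)), Rational(29974, 47121)) = Add(Mul(-24043, Rational(1, 5141)), Rational(29974, 47121)) = Add(Rational(-24043, 5141), Rational(29974, 47121)) = Rational(-978833869, 242249061)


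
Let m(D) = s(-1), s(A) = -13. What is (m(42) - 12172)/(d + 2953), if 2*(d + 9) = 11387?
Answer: -4874/3455 ≈ -1.4107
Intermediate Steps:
d = 11369/2 (d = -9 + (1/2)*11387 = -9 + 11387/2 = 11369/2 ≈ 5684.5)
m(D) = -13
(m(42) - 12172)/(d + 2953) = (-13 - 12172)/(11369/2 + 2953) = -12185/17275/2 = -12185*2/17275 = -4874/3455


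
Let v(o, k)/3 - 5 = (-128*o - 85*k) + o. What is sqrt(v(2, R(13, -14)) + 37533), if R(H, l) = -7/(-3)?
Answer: sqrt(36191) ≈ 190.24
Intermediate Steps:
R(H, l) = 7/3 (R(H, l) = -7*(-1/3) = 7/3)
v(o, k) = 15 - 381*o - 255*k (v(o, k) = 15 + 3*((-128*o - 85*k) + o) = 15 + 3*(-127*o - 85*k) = 15 + (-381*o - 255*k) = 15 - 381*o - 255*k)
sqrt(v(2, R(13, -14)) + 37533) = sqrt((15 - 381*2 - 255*7/3) + 37533) = sqrt((15 - 762 - 595) + 37533) = sqrt(-1342 + 37533) = sqrt(36191)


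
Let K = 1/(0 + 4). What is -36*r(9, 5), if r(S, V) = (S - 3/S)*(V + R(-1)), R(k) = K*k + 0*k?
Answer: -1482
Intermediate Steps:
K = ¼ (K = 1/4 = ¼ ≈ 0.25000)
R(k) = k/4 (R(k) = k/4 + 0*k = k/4 + 0 = k/4)
r(S, V) = (-¼ + V)*(S - 3/S) (r(S, V) = (S - 3/S)*(V + (¼)*(-1)) = (S - 3/S)*(V - ¼) = (S - 3/S)*(-¼ + V) = (-¼ + V)*(S - 3/S))
-36*r(9, 5) = -9*(3 - 12*5 + 9²*(-1 + 4*5))/9 = -9*(3 - 60 + 81*(-1 + 20))/9 = -9*(3 - 60 + 81*19)/9 = -9*(3 - 60 + 1539)/9 = -9*1482/9 = -36*247/6 = -1482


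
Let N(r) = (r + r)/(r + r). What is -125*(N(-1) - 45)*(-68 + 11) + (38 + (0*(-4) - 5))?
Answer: -313467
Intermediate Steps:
N(r) = 1 (N(r) = (2*r)/((2*r)) = (2*r)*(1/(2*r)) = 1)
-125*(N(-1) - 45)*(-68 + 11) + (38 + (0*(-4) - 5)) = -125*(1 - 45)*(-68 + 11) + (38 + (0*(-4) - 5)) = -(-5500)*(-57) + (38 + (0 - 5)) = -125*2508 + (38 - 5) = -313500 + 33 = -313467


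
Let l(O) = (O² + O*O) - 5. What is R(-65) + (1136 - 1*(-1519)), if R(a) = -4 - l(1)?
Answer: 2654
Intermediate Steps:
l(O) = -5 + 2*O² (l(O) = (O² + O²) - 5 = 2*O² - 5 = -5 + 2*O²)
R(a) = -1 (R(a) = -4 - (-5 + 2*1²) = -4 - (-5 + 2*1) = -4 - (-5 + 2) = -4 - 1*(-3) = -4 + 3 = -1)
R(-65) + (1136 - 1*(-1519)) = -1 + (1136 - 1*(-1519)) = -1 + (1136 + 1519) = -1 + 2655 = 2654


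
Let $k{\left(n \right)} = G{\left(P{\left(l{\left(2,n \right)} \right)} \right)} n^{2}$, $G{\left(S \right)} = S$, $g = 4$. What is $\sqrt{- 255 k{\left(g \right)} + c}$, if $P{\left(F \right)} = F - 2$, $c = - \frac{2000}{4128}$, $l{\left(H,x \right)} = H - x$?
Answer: $\frac{\sqrt{1086292230}}{258} \approx 127.75$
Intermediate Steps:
$c = - \frac{125}{258}$ ($c = \left(-2000\right) \frac{1}{4128} = - \frac{125}{258} \approx -0.4845$)
$P{\left(F \right)} = -2 + F$
$k{\left(n \right)} = - n^{3}$ ($k{\left(n \right)} = \left(-2 - \left(-2 + n\right)\right) n^{2} = - n n^{2} = - n^{3}$)
$\sqrt{- 255 k{\left(g \right)} + c} = \sqrt{- 255 \left(- 4^{3}\right) - \frac{125}{258}} = \sqrt{- 255 \left(\left(-1\right) 64\right) - \frac{125}{258}} = \sqrt{\left(-255\right) \left(-64\right) - \frac{125}{258}} = \sqrt{16320 - \frac{125}{258}} = \sqrt{\frac{4210435}{258}} = \frac{\sqrt{1086292230}}{258}$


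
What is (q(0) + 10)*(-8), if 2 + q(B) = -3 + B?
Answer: -40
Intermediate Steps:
q(B) = -5 + B (q(B) = -2 + (-3 + B) = -5 + B)
(q(0) + 10)*(-8) = ((-5 + 0) + 10)*(-8) = (-5 + 10)*(-8) = 5*(-8) = -40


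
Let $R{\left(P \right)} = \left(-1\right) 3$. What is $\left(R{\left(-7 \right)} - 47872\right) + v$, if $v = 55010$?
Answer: $7135$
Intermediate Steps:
$R{\left(P \right)} = -3$
$\left(R{\left(-7 \right)} - 47872\right) + v = \left(-3 - 47872\right) + 55010 = -47875 + 55010 = 7135$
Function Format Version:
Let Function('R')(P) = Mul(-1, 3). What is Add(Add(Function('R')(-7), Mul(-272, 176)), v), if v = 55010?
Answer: 7135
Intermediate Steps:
Function('R')(P) = -3
Add(Add(Function('R')(-7), Mul(-272, 176)), v) = Add(Add(-3, Mul(-272, 176)), 55010) = Add(Add(-3, -47872), 55010) = Add(-47875, 55010) = 7135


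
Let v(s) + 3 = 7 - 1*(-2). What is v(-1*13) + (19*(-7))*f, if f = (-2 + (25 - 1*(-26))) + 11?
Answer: -7974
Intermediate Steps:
v(s) = 6 (v(s) = -3 + (7 - 1*(-2)) = -3 + (7 + 2) = -3 + 9 = 6)
f = 60 (f = (-2 + (25 + 26)) + 11 = (-2 + 51) + 11 = 49 + 11 = 60)
v(-1*13) + (19*(-7))*f = 6 + (19*(-7))*60 = 6 - 133*60 = 6 - 7980 = -7974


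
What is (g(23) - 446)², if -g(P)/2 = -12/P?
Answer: 104734756/529 ≈ 1.9799e+5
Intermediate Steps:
g(P) = 24/P (g(P) = -(-24)/P = 24/P)
(g(23) - 446)² = (24/23 - 446)² = (-10234/23)² = 104734756/529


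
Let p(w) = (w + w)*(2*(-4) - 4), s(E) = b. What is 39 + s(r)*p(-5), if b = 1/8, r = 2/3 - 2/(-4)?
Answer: 54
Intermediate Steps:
r = 7/6 (r = 2*(⅓) - 2*(-¼) = ⅔ + ½ = 7/6 ≈ 1.1667)
b = ⅛ ≈ 0.12500
s(E) = ⅛
p(w) = -24*w (p(w) = (2*w)*(-8 - 4) = (2*w)*(-12) = -24*w)
39 + s(r)*p(-5) = 39 + (-24*(-5))/8 = 39 + (⅛)*120 = 39 + 15 = 54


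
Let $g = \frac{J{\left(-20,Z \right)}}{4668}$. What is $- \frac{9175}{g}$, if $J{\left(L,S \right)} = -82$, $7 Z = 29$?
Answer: $\frac{21414450}{41} \approx 5.223 \cdot 10^{5}$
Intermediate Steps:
$Z = \frac{29}{7}$ ($Z = \frac{1}{7} \cdot 29 = \frac{29}{7} \approx 4.1429$)
$g = - \frac{41}{2334}$ ($g = - \frac{82}{4668} = \left(-82\right) \frac{1}{4668} = - \frac{41}{2334} \approx -0.017566$)
$- \frac{9175}{g} = - \frac{9175}{- \frac{41}{2334}} = \left(-9175\right) \left(- \frac{2334}{41}\right) = \frac{21414450}{41}$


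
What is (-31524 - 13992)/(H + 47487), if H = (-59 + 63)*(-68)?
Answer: -45516/47215 ≈ -0.96402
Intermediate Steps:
H = -272 (H = 4*(-68) = -272)
(-31524 - 13992)/(H + 47487) = (-31524 - 13992)/(-272 + 47487) = -45516/47215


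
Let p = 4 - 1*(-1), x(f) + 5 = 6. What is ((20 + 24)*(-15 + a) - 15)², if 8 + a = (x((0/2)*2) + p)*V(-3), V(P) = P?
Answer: 3308761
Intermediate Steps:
x(f) = 1 (x(f) = -5 + 6 = 1)
p = 5 (p = 4 + 1 = 5)
a = -26 (a = -8 + (1 + 5)*(-3) = -8 + 6*(-3) = -8 - 18 = -26)
((20 + 24)*(-15 + a) - 15)² = ((20 + 24)*(-15 - 26) - 15)² = (44*(-41) - 15)² = (-1804 - 15)² = (-1819)² = 3308761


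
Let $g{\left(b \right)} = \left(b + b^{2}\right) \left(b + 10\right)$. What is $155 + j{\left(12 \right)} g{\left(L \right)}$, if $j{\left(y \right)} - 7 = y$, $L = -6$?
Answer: $2435$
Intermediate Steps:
$j{\left(y \right)} = 7 + y$
$g{\left(b \right)} = \left(10 + b\right) \left(b + b^{2}\right)$ ($g{\left(b \right)} = \left(b + b^{2}\right) \left(10 + b\right) = \left(10 + b\right) \left(b + b^{2}\right)$)
$155 + j{\left(12 \right)} g{\left(L \right)} = 155 + \left(7 + 12\right) \left(- 6 \left(10 + \left(-6\right)^{2} + 11 \left(-6\right)\right)\right) = 155 + 19 \left(- 6 \left(10 + 36 - 66\right)\right) = 155 + 19 \left(\left(-6\right) \left(-20\right)\right) = 155 + 19 \cdot 120 = 155 + 2280 = 2435$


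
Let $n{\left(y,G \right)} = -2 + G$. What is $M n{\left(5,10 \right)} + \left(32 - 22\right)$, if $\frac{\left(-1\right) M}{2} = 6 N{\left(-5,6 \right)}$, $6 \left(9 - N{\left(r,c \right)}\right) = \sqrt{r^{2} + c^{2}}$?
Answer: $-854 + 16 \sqrt{61} \approx -729.04$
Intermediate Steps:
$N{\left(r,c \right)} = 9 - \frac{\sqrt{c^{2} + r^{2}}}{6}$ ($N{\left(r,c \right)} = 9 - \frac{\sqrt{r^{2} + c^{2}}}{6} = 9 - \frac{\sqrt{c^{2} + r^{2}}}{6}$)
$M = -108 + 2 \sqrt{61}$ ($M = - 2 \cdot 6 \left(9 - \frac{\sqrt{6^{2} + \left(-5\right)^{2}}}{6}\right) = - 2 \cdot 6 \left(9 - \frac{\sqrt{36 + 25}}{6}\right) = - 2 \cdot 6 \left(9 - \frac{\sqrt{61}}{6}\right) = - 2 \left(54 - \sqrt{61}\right) = -108 + 2 \sqrt{61} \approx -92.38$)
$M n{\left(5,10 \right)} + \left(32 - 22\right) = \left(-108 + 2 \sqrt{61}\right) \left(-2 + 10\right) + \left(32 - 22\right) = \left(-108 + 2 \sqrt{61}\right) 8 + 10 = \left(-864 + 16 \sqrt{61}\right) + 10 = -854 + 16 \sqrt{61}$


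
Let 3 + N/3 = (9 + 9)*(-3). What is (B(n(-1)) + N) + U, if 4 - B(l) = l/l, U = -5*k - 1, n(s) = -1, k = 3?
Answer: -184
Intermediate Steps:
U = -16 (U = -5*3 - 1 = -15 - 1 = -16)
B(l) = 3 (B(l) = 4 - l/l = 4 - 1*1 = 4 - 1 = 3)
N = -171 (N = -9 + 3*((9 + 9)*(-3)) = -9 + 3*(18*(-3)) = -9 + 3*(-54) = -9 - 162 = -171)
(B(n(-1)) + N) + U = (3 - 171) - 16 = -168 - 16 = -184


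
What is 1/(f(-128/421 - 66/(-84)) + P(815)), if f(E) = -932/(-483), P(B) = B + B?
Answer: 483/788222 ≈ 0.00061277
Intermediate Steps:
P(B) = 2*B
f(E) = 932/483 (f(E) = -932*(-1/483) = 932/483)
1/(f(-128/421 - 66/(-84)) + P(815)) = 1/(932/483 + 2*815) = 1/(932/483 + 1630) = 1/(788222/483) = 483/788222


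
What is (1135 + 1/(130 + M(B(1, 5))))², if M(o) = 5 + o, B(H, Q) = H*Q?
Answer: 25249527801/19600 ≈ 1.2882e+6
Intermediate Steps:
(1135 + 1/(130 + M(B(1, 5))))² = (1135 + 1/(130 + (5 + 1*5)))² = (1135 + 1/(130 + (5 + 5)))² = (1135 + 1/(130 + 10))² = (1135 + 1/140)² = (158901/140)² = 25249527801/19600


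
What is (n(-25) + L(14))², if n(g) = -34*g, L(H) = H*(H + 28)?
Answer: 2067844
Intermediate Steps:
L(H) = H*(28 + H)
(n(-25) + L(14))² = (-34*(-25) + 14*(28 + 14))² = (850 + 14*42)² = (850 + 588)² = 1438² = 2067844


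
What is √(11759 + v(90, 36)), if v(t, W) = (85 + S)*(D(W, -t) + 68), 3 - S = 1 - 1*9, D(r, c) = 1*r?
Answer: √21743 ≈ 147.46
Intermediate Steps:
D(r, c) = r
S = 11 (S = 3 - (1 - 1*9) = 3 - (1 - 9) = 3 - 1*(-8) = 3 + 8 = 11)
v(t, W) = 6528 + 96*W (v(t, W) = (85 + 11)*(W + 68) = 96*(68 + W) = 6528 + 96*W)
√(11759 + v(90, 36)) = √(11759 + (6528 + 96*36)) = √(11759 + (6528 + 3456)) = √(11759 + 9984) = √21743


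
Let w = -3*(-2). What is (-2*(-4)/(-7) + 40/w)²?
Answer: 13456/441 ≈ 30.512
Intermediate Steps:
w = 6
(-2*(-4)/(-7) + 40/w)² = (-2*(-4)/(-7) + 40/6)² = (8*(-⅐) + 40*(⅙))² = (-8/7 + 20/3)² = (116/21)² = 13456/441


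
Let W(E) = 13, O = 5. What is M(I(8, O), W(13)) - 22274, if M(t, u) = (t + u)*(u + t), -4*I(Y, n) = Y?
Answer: -22153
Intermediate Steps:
I(Y, n) = -Y/4
M(t, u) = (t + u)² (M(t, u) = (t + u)*(t + u) = (t + u)²)
M(I(8, O), W(13)) - 22274 = (-¼*8 + 13)² - 22274 = (-2 + 13)² - 22274 = 11² - 22274 = 121 - 22274 = -22153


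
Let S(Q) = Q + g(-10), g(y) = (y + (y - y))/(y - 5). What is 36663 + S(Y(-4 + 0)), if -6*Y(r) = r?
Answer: 109993/3 ≈ 36664.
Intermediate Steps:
Y(r) = -r/6
g(y) = y/(-5 + y) (g(y) = (y + 0)/(-5 + y) = y/(-5 + y))
S(Q) = ⅔ + Q (S(Q) = Q - 10/(-5 - 10) = Q - 10/(-15) = Q - 10*(-1/15) = Q + ⅔ = ⅔ + Q)
36663 + S(Y(-4 + 0)) = 36663 + (⅔ - (-4 + 0)/6) = 36663 + (⅔ - ⅙*(-4)) = 36663 + (⅔ + ⅔) = 36663 + 4/3 = 109993/3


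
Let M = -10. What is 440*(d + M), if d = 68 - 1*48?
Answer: 4400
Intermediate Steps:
d = 20 (d = 68 - 48 = 20)
440*(d + M) = 440*(20 - 10) = 440*10 = 4400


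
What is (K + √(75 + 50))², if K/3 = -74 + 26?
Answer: 20861 - 1440*√5 ≈ 17641.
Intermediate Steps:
K = -144 (K = 3*(-74 + 26) = 3*(-48) = -144)
(K + √(75 + 50))² = (-144 + √(75 + 50))² = (-144 + √125)² = (-144 + 5*√5)²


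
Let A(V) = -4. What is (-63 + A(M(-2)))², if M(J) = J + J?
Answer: 4489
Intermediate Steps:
M(J) = 2*J
(-63 + A(M(-2)))² = (-63 - 4)² = (-67)² = 4489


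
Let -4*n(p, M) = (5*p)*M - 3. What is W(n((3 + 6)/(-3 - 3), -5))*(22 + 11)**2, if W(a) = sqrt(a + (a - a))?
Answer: 1089*I*sqrt(138)/4 ≈ 3198.2*I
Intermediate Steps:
n(p, M) = 3/4 - 5*M*p/4 (n(p, M) = -((5*p)*M - 3)/4 = -(5*M*p - 3)/4 = -(-3 + 5*M*p)/4 = 3/4 - 5*M*p/4)
W(a) = sqrt(a) (W(a) = sqrt(a + 0) = sqrt(a))
W(n((3 + 6)/(-3 - 3), -5))*(22 + 11)**2 = sqrt(3/4 - 5/4*(-5)*(3 + 6)/(-3 - 3))*(22 + 11)**2 = sqrt(3/4 - 5/4*(-5)*9/(-6))*33**2 = sqrt(3/4 - 5/4*(-5)*9*(-1/6))*1089 = sqrt(3/4 - 5/4*(-5)*(-3/2))*1089 = sqrt(3/4 - 75/8)*1089 = sqrt(-69/8)*1089 = (I*sqrt(138)/4)*1089 = 1089*I*sqrt(138)/4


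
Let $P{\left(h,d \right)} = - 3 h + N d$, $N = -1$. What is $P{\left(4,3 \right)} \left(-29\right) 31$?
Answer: $13485$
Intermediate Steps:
$P{\left(h,d \right)} = - d - 3 h$ ($P{\left(h,d \right)} = - 3 h - d = - d - 3 h$)
$P{\left(4,3 \right)} \left(-29\right) 31 = \left(\left(-1\right) 3 - 12\right) \left(-29\right) 31 = \left(-3 - 12\right) \left(-29\right) 31 = \left(-15\right) \left(-29\right) 31 = 435 \cdot 31 = 13485$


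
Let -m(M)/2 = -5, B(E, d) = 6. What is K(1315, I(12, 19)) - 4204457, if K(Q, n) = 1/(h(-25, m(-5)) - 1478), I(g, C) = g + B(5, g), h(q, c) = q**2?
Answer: -3586401822/853 ≈ -4.2045e+6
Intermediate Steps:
m(M) = 10 (m(M) = -2*(-5) = 10)
I(g, C) = 6 + g (I(g, C) = g + 6 = 6 + g)
K(Q, n) = -1/853 (K(Q, n) = 1/((-25)**2 - 1478) = 1/(625 - 1478) = 1/(-853) = -1/853)
K(1315, I(12, 19)) - 4204457 = -1/853 - 4204457 = -3586401822/853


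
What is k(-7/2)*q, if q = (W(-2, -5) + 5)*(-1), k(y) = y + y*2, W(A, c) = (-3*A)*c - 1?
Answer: -273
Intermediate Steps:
W(A, c) = -1 - 3*A*c (W(A, c) = -3*A*c - 1 = -1 - 3*A*c)
k(y) = 3*y (k(y) = y + 2*y = 3*y)
q = 26 (q = ((-1 - 3*(-2)*(-5)) + 5)*(-1) = ((-1 - 30) + 5)*(-1) = (-31 + 5)*(-1) = -26*(-1) = 26)
k(-7/2)*q = (3*(-7/2))*26 = -21/2*26 = -273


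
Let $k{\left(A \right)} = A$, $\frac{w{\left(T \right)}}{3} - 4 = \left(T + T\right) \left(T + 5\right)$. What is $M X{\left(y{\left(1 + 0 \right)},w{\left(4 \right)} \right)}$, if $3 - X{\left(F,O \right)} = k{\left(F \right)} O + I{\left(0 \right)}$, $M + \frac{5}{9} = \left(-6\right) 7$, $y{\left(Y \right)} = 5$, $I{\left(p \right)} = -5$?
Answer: $\frac{433556}{9} \approx 48173.0$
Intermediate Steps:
$w{\left(T \right)} = 12 + 6 T \left(5 + T\right)$ ($w{\left(T \right)} = 12 + 3 \left(T + T\right) \left(T + 5\right) = 12 + 3 \cdot 2 T \left(5 + T\right) = 12 + 6 T \left(5 + T\right)$)
$M = - \frac{383}{9}$ ($M = - \frac{5}{9} - 42 = - \frac{383}{9} \approx -42.556$)
$X{\left(F,O \right)} = 8 - F O$ ($X{\left(F,O \right)} = 3 - \left(F O - 5\right) = 3 - \left(-5 + F O\right) = 8 - F O$)
$M X{\left(y{\left(1 + 0 \right)},w{\left(4 \right)} \right)} = - \frac{383 \left(8 - 5 \left(12 + 6 \cdot 4^{2} + 30 \cdot 4\right)\right)}{9} = - \frac{383 \left(8 - 5 \left(12 + 6 \cdot 16 + 120\right)\right)}{9} = - \frac{383 \left(8 - 5 \left(12 + 96 + 120\right)\right)}{9} = - \frac{383 \left(8 - 5 \cdot 228\right)}{9} = - \frac{383 \left(8 - 1140\right)}{9} = \left(- \frac{383}{9}\right) \left(-1132\right) = \frac{433556}{9}$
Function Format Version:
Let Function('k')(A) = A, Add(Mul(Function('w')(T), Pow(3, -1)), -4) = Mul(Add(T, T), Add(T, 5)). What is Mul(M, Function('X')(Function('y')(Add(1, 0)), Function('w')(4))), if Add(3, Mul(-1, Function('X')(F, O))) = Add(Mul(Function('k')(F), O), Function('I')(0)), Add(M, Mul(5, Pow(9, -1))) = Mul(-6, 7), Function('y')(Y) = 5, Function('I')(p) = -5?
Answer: Rational(433556, 9) ≈ 48173.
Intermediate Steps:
Function('w')(T) = Add(12, Mul(6, T, Add(5, T))) (Function('w')(T) = Add(12, Mul(3, Mul(Add(T, T), Add(T, 5)))) = Add(12, Mul(3, Mul(Mul(2, T), Add(5, T)))) = Add(12, Mul(3, Mul(2, T, Add(5, T)))) = Add(12, Mul(6, T, Add(5, T))))
M = Rational(-383, 9) (M = Add(Rational(-5, 9), Mul(-6, 7)) = Add(Rational(-5, 9), -42) = Rational(-383, 9) ≈ -42.556)
Function('X')(F, O) = Add(8, Mul(-1, F, O)) (Function('X')(F, O) = Add(3, Mul(-1, Add(Mul(F, O), -5))) = Add(3, Mul(-1, Add(-5, Mul(F, O)))) = Add(3, Add(5, Mul(-1, F, O))) = Add(8, Mul(-1, F, O)))
Mul(M, Function('X')(Function('y')(Add(1, 0)), Function('w')(4))) = Mul(Rational(-383, 9), Add(8, Mul(-1, 5, Add(12, Mul(6, Pow(4, 2)), Mul(30, 4))))) = Mul(Rational(-383, 9), Add(8, Mul(-1, 5, Add(12, Mul(6, 16), 120)))) = Mul(Rational(-383, 9), Add(8, Mul(-1, 5, Add(12, 96, 120)))) = Mul(Rational(-383, 9), Add(8, Mul(-1, 5, 228))) = Mul(Rational(-383, 9), Add(8, -1140)) = Mul(Rational(-383, 9), -1132) = Rational(433556, 9)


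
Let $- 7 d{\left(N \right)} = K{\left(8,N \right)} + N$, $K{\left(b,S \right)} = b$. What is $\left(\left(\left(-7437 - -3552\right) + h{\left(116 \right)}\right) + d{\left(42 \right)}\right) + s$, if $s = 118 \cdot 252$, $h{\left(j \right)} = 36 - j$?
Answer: $\frac{180347}{7} \approx 25764.0$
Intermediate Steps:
$d{\left(N \right)} = - \frac{8}{7} - \frac{N}{7}$ ($d{\left(N \right)} = - \frac{8 + N}{7} = - \frac{8}{7} - \frac{N}{7}$)
$s = 29736$
$\left(\left(\left(-7437 - -3552\right) + h{\left(116 \right)}\right) + d{\left(42 \right)}\right) + s = \left(\left(\left(-7437 - -3552\right) + \left(36 - 116\right)\right) - \frac{50}{7}\right) + 29736 = \left(\left(\left(-7437 + 3552\right) + \left(36 - 116\right)\right) - \frac{50}{7}\right) + 29736 = \left(\left(-3885 - 80\right) - \frac{50}{7}\right) + 29736 = \left(-3965 - \frac{50}{7}\right) + 29736 = - \frac{27805}{7} + 29736 = \frac{180347}{7}$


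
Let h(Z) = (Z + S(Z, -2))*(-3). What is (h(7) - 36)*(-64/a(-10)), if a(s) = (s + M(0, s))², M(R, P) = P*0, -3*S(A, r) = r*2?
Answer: 976/25 ≈ 39.040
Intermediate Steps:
S(A, r) = -2*r/3 (S(A, r) = -r*2/3 = -2*r/3)
h(Z) = -4 - 3*Z (h(Z) = (Z - ⅔*(-2))*(-3) = (Z + 4/3)*(-3) = (4/3 + Z)*(-3) = -4 - 3*Z)
M(R, P) = 0
a(s) = s² (a(s) = (s + 0)² = s²)
(h(7) - 36)*(-64/a(-10)) = ((-4 - 3*7) - 36)*(-64/((-10)²)) = ((-4 - 21) - 36)*(-64/100) = (-25 - 36)*(-64*1/100) = -61*(-16/25) = 976/25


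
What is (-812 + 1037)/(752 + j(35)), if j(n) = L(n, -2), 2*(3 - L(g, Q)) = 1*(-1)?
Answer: 450/1511 ≈ 0.29782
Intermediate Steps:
L(g, Q) = 7/2 (L(g, Q) = 3 - (-1)/2 = 3 - ½*(-1) = 3 + ½ = 7/2)
j(n) = 7/2
(-812 + 1037)/(752 + j(35)) = (-812 + 1037)/(752 + 7/2) = 225/(1511/2) = 225*(2/1511) = 450/1511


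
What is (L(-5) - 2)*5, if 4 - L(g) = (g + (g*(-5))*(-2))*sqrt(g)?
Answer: 10 + 275*I*sqrt(5) ≈ 10.0 + 614.92*I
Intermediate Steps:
L(g) = 4 - 11*g**(3/2) (L(g) = 4 - (g + (g*(-5))*(-2))*sqrt(g) = 4 - (g - 5*g*(-2))*sqrt(g) = 4 - (g + 10*g)*sqrt(g) = 4 - 11*g*sqrt(g) = 4 - 11*g**(3/2))
(L(-5) - 2)*5 = ((4 - (-55)*I*sqrt(5)) - 2)*5 = ((4 + 55*I*sqrt(5)) - 2)*5 = (2 + 55*I*sqrt(5))*5 = 10 + 275*I*sqrt(5)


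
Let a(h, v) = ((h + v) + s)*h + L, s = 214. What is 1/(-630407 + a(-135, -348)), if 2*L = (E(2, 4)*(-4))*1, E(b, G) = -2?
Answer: -1/594088 ≈ -1.6833e-6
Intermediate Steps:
L = 4 (L = (-2*(-4)*1)/2 = (8*1)/2 = (½)*8 = 4)
a(h, v) = 4 + h*(214 + h + v) (a(h, v) = ((h + v) + 214)*h + 4 = (214 + h + v)*h + 4 = h*(214 + h + v) + 4 = 4 + h*(214 + h + v))
1/(-630407 + a(-135, -348)) = 1/(-630407 + (4 + (-135)² + 214*(-135) - 135*(-348))) = 1/(-630407 + (4 + 18225 - 28890 + 46980)) = 1/(-630407 + 36319) = 1/(-594088) = -1/594088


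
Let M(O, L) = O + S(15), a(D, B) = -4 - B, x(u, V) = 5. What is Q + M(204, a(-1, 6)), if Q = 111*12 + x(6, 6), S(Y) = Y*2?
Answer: 1571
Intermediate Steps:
S(Y) = 2*Y
Q = 1337 (Q = 111*12 + 5 = 1332 + 5 = 1337)
M(O, L) = 30 + O (M(O, L) = O + 2*15 = O + 30 = 30 + O)
Q + M(204, a(-1, 6)) = 1337 + (30 + 204) = 1337 + 234 = 1571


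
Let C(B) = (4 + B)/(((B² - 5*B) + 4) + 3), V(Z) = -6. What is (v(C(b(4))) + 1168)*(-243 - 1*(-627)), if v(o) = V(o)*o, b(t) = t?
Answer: 442368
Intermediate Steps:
C(B) = (4 + B)/(7 + B² - 5*B) (C(B) = (4 + B)/((4 + B² - 5*B) + 3) = (4 + B)/(7 + B² - 5*B))
v(o) = -6*o
(v(C(b(4))) + 1168)*(-243 - 1*(-627)) = (-6*(4 + 4)/(7 + 4² - 5*4) + 1168)*(-243 - 1*(-627)) = (-6*8/(7 + 16 - 20) + 1168)*(-243 + 627) = (-6*8/3 + 1168)*384 = (-16 + 1168)*384 = 1152*384 = 442368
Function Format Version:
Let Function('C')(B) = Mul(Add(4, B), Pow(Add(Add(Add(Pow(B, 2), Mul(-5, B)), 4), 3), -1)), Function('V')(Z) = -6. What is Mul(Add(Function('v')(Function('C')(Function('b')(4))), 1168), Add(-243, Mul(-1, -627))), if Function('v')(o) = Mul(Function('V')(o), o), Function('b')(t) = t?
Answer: 442368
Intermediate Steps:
Function('C')(B) = Mul(Pow(Add(7, Pow(B, 2), Mul(-5, B)), -1), Add(4, B)) (Function('C')(B) = Mul(Add(4, B), Pow(Add(Add(4, Pow(B, 2), Mul(-5, B)), 3), -1)) = Mul(Add(4, B), Pow(Add(7, Pow(B, 2), Mul(-5, B)), -1)) = Mul(Pow(Add(7, Pow(B, 2), Mul(-5, B)), -1), Add(4, B)))
Function('v')(o) = Mul(-6, o)
Mul(Add(Function('v')(Function('C')(Function('b')(4))), 1168), Add(-243, Mul(-1, -627))) = Mul(Add(Mul(-6, Mul(Pow(Add(7, Pow(4, 2), Mul(-5, 4)), -1), Add(4, 4))), 1168), Add(-243, Mul(-1, -627))) = Mul(Add(Mul(-6, Mul(Pow(Add(7, 16, -20), -1), 8)), 1168), Add(-243, 627)) = Mul(Add(Mul(-6, Mul(Pow(3, -1), 8)), 1168), 384) = Mul(Add(Mul(-6, Mul(Rational(1, 3), 8)), 1168), 384) = Mul(Add(Mul(-6, Rational(8, 3)), 1168), 384) = Mul(Add(-16, 1168), 384) = Mul(1152, 384) = 442368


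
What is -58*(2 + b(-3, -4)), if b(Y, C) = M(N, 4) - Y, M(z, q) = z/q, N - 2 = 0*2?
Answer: -319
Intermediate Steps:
N = 2 (N = 2 + 0*2 = 2 + 0 = 2)
b(Y, C) = ½ - Y (b(Y, C) = 2/4 - Y = 2*(¼) - Y = ½ - Y)
-58*(2 + b(-3, -4)) = -58*(2 + (½ - 1*(-3))) = -58*(2 + (½ + 3)) = -58*(2 + 7/2) = -58*11/2 = -319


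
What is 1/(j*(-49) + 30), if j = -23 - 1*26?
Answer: 1/2431 ≈ 0.00041135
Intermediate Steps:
j = -49 (j = -23 - 26 = -49)
1/(j*(-49) + 30) = 1/(-49*(-49) + 30) = 1/(2401 + 30) = 1/2431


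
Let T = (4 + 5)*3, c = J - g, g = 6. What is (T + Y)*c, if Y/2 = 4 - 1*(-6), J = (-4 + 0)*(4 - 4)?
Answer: -282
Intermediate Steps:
J = 0 (J = -4*0 = 0)
Y = 20 (Y = 2*(4 - 1*(-6)) = 2*(4 + 6) = 2*10 = 20)
c = -6 (c = 0 - 1*6 = 0 - 6 = -6)
T = 27 (T = 9*3 = 27)
(T + Y)*c = (27 + 20)*(-6) = 47*(-6) = -282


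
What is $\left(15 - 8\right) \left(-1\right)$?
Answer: $-7$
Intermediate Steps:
$\left(15 - 8\right) \left(-1\right) = 7 \left(-1\right) = -7$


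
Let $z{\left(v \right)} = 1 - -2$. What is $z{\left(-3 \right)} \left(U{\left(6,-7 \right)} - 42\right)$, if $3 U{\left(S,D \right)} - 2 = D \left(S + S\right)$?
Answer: $-208$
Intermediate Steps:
$U{\left(S,D \right)} = \frac{2}{3} + \frac{2 D S}{3}$ ($U{\left(S,D \right)} = \frac{2}{3} + \frac{D \left(S + S\right)}{3} = \frac{2}{3} + \frac{D 2 S}{3} = \frac{2}{3} + \frac{2 D S}{3}$)
$z{\left(v \right)} = 3$ ($z{\left(v \right)} = 1 + 2 = 3$)
$z{\left(-3 \right)} \left(U{\left(6,-7 \right)} - 42\right) = 3 \left(\left(\frac{2}{3} + \frac{2}{3} \left(-7\right) 6\right) - 42\right) = 3 \left(\left(\frac{2}{3} - 28\right) - 42\right) = 3 \left(- \frac{82}{3} - 42\right) = 3 \left(- \frac{208}{3}\right) = -208$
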